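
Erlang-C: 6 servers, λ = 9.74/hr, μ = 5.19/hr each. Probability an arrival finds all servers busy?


a = λ/μ = 1.8767; ρ = a/6 = 0.3128
P₀ = 0.152943 (from M/M/c formula)
C(c,a) = [a^c/(c!(1−ρ))]·P₀ = [43.68674/(720·0.6872)]·0.152943
= 0.08829·0.152943 = 0.013504

Final: 0.013504


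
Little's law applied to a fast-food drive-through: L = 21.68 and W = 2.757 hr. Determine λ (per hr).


λ = L/W = 21.68/2.757 = 7.8636 /hr

Final: 7.8636 /hr


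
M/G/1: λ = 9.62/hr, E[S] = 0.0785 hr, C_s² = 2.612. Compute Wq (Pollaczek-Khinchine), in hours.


ρ = λ·E[S] = 9.62·0.0785 = 0.7552
E[S²] = E[S]²(1+C_s²) = 0.0785²·(1+2.612) = 0.022258
Wq = λ·E[S²]/(2(1−ρ)) = 9.62·0.022258/(2·0.2448) = 0.43729 hr

Final: 0.43729 hr


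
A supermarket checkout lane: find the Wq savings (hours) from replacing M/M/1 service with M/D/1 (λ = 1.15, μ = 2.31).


ρ = 1.15/2.31 = 0.4978
Wq(M/M/1) = ρ/(μ−λ) = 0.4978/1.16 = 0.42917 hr
Wq(M/D/1) = ρ/(2(μ−λ)) = 0.21458 hr
Savings = 0.42917 − 0.21458 = 0.21458 hr

Final: 0.21458 hr


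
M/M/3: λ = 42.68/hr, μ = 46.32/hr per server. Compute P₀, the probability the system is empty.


a = λ/μ = 42.68/46.32 = 0.9214; ρ = a/c = 0.3071
Σ_{k=0}^{2} a^k/k! (terms k=0..2) = 1.00000 + 0.92142 + 0.42450 = 2.34592
Tail: a^3/(3!(1−ρ)) = 0.78229/(6·0.6929) = 0.18818
P₀ = 1/(2.34592 + 0.18818) = 1/2.53410 = 0.394618

Final: 0.394618


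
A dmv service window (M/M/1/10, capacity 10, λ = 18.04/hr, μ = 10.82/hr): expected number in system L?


ρ = 18.04/10.82 = 1.6673
L = ρ[1 − (K+1)ρ^K + Kρ^(K+1)] / [(1−ρ)(1−ρ^(K+1))]
Numerator: 1.6673·(1 − 11·165.994128 + 10·276.759156) = 1571.674396
Denominator: (-0.6673)·(-275.759156) = 184.009344
L = 1571.674396/184.009344 = 8.5413

Final: 8.5413


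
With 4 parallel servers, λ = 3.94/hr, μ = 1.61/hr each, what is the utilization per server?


ρ = λ/(cμ) = 3.94/(4·1.61) = 3.94/6.44 = 0.6118

Final: 0.6118


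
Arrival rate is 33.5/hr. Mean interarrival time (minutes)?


Mean interarrival time = 1/λ = 1/33.5 hour = 0.02985 hour
In minutes: 0.02985 × 60 = 1.7910 min

Final: 1.7910 min


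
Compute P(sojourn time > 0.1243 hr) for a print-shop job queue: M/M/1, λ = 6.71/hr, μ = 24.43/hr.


W ~ Exponential(μ−λ) for M/M/1.
μ − λ = 24.43 − 6.71 = 17.7200
P(W > t) = e^{−(μ−λ)t} = e^{−2.2026} = 0.110516

Final: 0.110516


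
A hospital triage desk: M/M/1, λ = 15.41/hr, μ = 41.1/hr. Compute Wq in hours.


ρ = 15.41/41.1 = 0.3749
Wq = ρ/(μ−λ) = 0.3749/(41.1 − 15.41) = 0.3749/25.69 = 0.01459 hr

Final: 0.01459 hr


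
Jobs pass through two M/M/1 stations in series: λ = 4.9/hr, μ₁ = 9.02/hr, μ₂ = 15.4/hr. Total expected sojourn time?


Each node sees arrival rate λ = 4.9/hr (tandem ⇒ throughput preserved).
W₁ = 1/(μ₁−λ) = 1/(9.02−4.9) = 0.24272 hr
W₂ = 1/(μ₂−λ) = 1/(15.4−4.9) = 0.09524 hr
W_total = W₁ + W₂ = 0.24272 + 0.09524 = 0.33796 hr

Final: 0.33796 hr


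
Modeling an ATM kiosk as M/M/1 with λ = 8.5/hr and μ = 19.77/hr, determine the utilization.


ρ = λ/μ = 8.5/19.77 = 0.4299

Final: 0.4299


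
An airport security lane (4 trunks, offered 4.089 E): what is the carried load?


B(4,4.089) = 0.319200 (Erlang-B)
Carried load = a(1 − B) = 4.089·(1 − 0.319200) = 4.089·0.680800 = 2.7838 E

Final: 2.7838 Erlangs


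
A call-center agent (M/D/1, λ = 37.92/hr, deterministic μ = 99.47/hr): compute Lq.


ρ = 37.92/99.47 = 0.3812
M/D/1: Lq = ρ²/(2(1−ρ)) = 0.1453/(2·0.6188) = 0.11743

Final: 0.11743


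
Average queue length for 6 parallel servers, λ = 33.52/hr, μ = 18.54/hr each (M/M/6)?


a = λ/μ = 1.8080; ρ = a/6 = 0.3013
P₀ = 0.163854
Lq = P₀·a^c·ρ / (c!·(1−ρ)²) = 0.163854·34.92735·0.3013/(720·0.48814)
= 0.004907

Final: 0.004907


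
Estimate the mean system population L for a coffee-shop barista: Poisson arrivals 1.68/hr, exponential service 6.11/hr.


ρ = λ/μ = 1.68/6.11 = 0.2750
L = ρ/(1−ρ) = 0.2750/(1 − 0.2750) = 0.2750/0.7250 = 0.3792

Final: 0.3792


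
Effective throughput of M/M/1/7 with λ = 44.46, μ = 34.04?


ρ = 1.3061; P_K = (1−ρ)ρ^7/(1−ρ^8) = 0.265746
λ_eff = λ(1 − P_K) = 44.46·(1 − 0.265746) = 44.46·0.734254 = 32.6449 /hr

Final: 32.6449 /hr


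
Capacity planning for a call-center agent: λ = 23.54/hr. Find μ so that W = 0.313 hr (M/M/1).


W = 1/(μ−λ) ⇒ μ − λ = 1/W = 1/0.313 = 3.1949
μ = λ + 1/W = 23.54 + 3.1949 = 26.7349 per hr

Final: 26.7349 /hr


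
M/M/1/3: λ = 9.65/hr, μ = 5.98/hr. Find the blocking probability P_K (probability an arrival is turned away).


ρ = λ/μ = 9.65/5.98 = 1.6137
P_K = (1−ρ)ρ^K/(1−ρ^(K+1)) = (-0.6137·4.202216)/(1 − 6.781168)
= -2.578952/-5.781168 = 0.446095

Final: 0.446095


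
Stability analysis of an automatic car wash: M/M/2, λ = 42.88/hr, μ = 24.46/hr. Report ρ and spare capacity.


Total capacity cμ = 2·24.46 = 48.92/hr
ρ = λ/(cμ) = 42.88/48.92 = 0.8765
Stable ⇔ ρ < 1: YES
Spare capacity = cμ − λ = 48.92 − 42.88 = 6.04/hr

Final: ρ = 0.8765; stable; margin = 6.04/hr


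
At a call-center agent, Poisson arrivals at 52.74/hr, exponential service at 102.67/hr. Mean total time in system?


W = 1/(μ−λ) = 1/(102.67 − 52.74) = 1/49.93 = 0.02003 hr

Final: 0.02003 hr


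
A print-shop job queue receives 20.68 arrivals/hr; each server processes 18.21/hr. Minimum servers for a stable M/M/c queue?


Stability requires cμ > λ ⇔ c > λ/μ.
λ/μ = 20.68/18.21 = 1.1356
Minimum integer c = ⌊1.1356⌋ + 1 = 2
Check: 2·18.21 = 36.42 > 20.68, while 1·18.21 = 18.21 ≤ 20.68

Final: 2 servers


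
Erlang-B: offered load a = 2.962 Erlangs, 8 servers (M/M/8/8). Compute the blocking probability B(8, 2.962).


B(c,a) = (a^c/c!) / Σ_{k=0}^{c} a^k/k!
a^8/8! = 0.146947
Σ terms (k=0..8): 1.00000 + 2.96200 + 4.38672 + 4.33116 + 3.20722 + 1.89996 + 0.93795 + 0.39689 + 0.14695 = 19.268836
B = 0.146947/19.268836 = 0.007626

Final: 0.007626


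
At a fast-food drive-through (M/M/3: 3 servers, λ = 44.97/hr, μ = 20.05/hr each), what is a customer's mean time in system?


a = 2.2429; ρ = 0.7476; P₀ = 0.075703
Lq = P₀·a^c·ρ/(c!(1−ρ)²) = 1.67109
Wq = Lq/λ = 1.67109/44.97 = 0.03716 hr
W = Wq + 1/μ = 0.03716 + 0.04988 = 0.08704 hr

Final: 0.08704 hr


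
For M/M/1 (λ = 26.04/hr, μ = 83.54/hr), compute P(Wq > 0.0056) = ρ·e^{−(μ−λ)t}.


ρ = 26.04/83.54 = 0.3117
P(Wq > t) = ρ·e^{−(μ−λ)t} = 0.3117·e^{−0.3220}
= 0.3117·0.724698 = 0.225893

Final: 0.225893


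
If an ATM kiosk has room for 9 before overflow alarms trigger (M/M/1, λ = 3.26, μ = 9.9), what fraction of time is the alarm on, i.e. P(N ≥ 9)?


ρ = 3.26/9.9 = 0.3293
P(N ≥ n) = ρ^n = 0.3293^9 = 0.00004552

Final: 0.00004552


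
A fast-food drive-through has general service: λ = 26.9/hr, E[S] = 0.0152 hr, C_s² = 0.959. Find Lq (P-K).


ρ = λ·E[S] = 26.9·0.0152 = 0.4089
Lq = ρ²(1+C_s²)/(2(1−ρ)) = 0.1672·(1+0.959)/(2·0.5911)
= 0.1672·1.9590/1.1822 = 0.27703

Final: 0.27703


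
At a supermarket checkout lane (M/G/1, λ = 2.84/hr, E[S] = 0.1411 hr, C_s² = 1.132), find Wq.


ρ = λ·E[S] = 2.84·0.1411 = 0.4007
E[S²] = E[S]²(1+C_s²) = 0.1411²·(1+1.132) = 0.042446
Wq = λ·E[S²]/(2(1−ρ)) = 2.84·0.042446/(2·0.5993) = 0.10058 hr

Final: 0.10058 hr


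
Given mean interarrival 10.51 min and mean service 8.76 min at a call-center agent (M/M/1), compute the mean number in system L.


λ = 60/10.51 = 5.7088 /hr
μ = 60/8.76 = 6.8493 /hr
ρ = λ/μ = 5.7088/6.8493 = 0.8335
L = ρ/(1−ρ) = 0.8335/0.1665 = 5.0057

Final: 5.0057


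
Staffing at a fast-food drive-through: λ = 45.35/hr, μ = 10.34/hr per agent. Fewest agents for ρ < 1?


Stability requires cμ > λ ⇔ c > λ/μ.
λ/μ = 45.35/10.34 = 4.3859
Minimum integer c = ⌊4.3859⌋ + 1 = 5
Check: 5·10.34 = 51.70 > 45.35, while 4·10.34 = 41.36 ≤ 45.35

Final: 5 servers


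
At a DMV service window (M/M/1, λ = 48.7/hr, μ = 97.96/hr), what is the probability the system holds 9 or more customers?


ρ = 48.7/97.96 = 0.4971
P(N ≥ n) = ρ^n = 0.4971^9 = 0.001855

Final: 0.001855


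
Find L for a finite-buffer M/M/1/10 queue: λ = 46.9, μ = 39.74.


ρ = 46.9/39.74 = 1.1802
L = ρ[1 − (K+1)ρ^K + Kρ^(K+1)] / [(1−ρ)(1−ρ^(K+1))]
Numerator: 1.1802·(1 − 11·5.241430 + 10·6.185784) = 6.139383
Denominator: (-0.1802)·(-5.185784) = 0.934329
L = 6.139383/0.934329 = 6.5709

Final: 6.5709


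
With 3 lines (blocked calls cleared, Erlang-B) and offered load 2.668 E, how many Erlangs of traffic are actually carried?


B(3,2.668) = 0.304574 (Erlang-B)
Carried load = a(1 − B) = 2.668·(1 − 0.304574) = 2.668·0.695426 = 1.8554 E

Final: 1.8554 Erlangs


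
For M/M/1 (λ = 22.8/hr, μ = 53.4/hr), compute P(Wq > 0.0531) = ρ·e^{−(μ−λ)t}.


ρ = 22.8/53.4 = 0.4270
P(Wq > t) = ρ·e^{−(μ−λ)t} = 0.4270·e^{−1.6249}
= 0.4270·0.196939 = 0.084086

Final: 0.084086


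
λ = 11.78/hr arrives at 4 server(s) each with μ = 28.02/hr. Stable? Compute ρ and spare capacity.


Total capacity cμ = 4·28.02 = 112.08/hr
ρ = λ/(cμ) = 11.78/112.08 = 0.1051
Stable ⇔ ρ < 1: YES
Spare capacity = cμ − λ = 112.08 − 11.78 = 100.30/hr

Final: ρ = 0.1051; stable; margin = 100.30/hr


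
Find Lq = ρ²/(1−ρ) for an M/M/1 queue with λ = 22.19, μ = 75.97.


ρ = 22.19/75.97 = 0.2921
Lq = ρ²/(1−ρ) = 0.08532/0.7079 = 0.1205

Final: 0.1205


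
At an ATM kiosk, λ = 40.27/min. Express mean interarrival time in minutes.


Mean interarrival time = 1/λ = 1/40.27 minute = 0.02483 minute
In minutes: 0.02483 × 1 = 0.02483 min

Final: 0.02483 min


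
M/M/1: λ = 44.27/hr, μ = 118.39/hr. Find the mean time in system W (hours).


W = 1/(μ−λ) = 1/(118.39 − 44.27) = 1/74.12 = 0.01349 hr

Final: 0.01349 hr


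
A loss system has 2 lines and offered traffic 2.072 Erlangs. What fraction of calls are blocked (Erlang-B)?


B(c,a) = (a^c/c!) / Σ_{k=0}^{c} a^k/k!
a^2/2! = 2.146592
Σ terms (k=0..2): 1.00000 + 2.07200 + 2.14659 = 5.218592
B = 2.146592/5.218592 = 0.411335

Final: 0.411335


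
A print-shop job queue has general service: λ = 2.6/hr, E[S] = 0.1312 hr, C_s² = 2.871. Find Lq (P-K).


ρ = λ·E[S] = 2.6·0.1312 = 0.3411
Lq = ρ²(1+C_s²)/(2(1−ρ)) = 0.1164·(1+2.871)/(2·0.6589)
= 0.1164·3.8710/1.3178 = 0.34182

Final: 0.34182


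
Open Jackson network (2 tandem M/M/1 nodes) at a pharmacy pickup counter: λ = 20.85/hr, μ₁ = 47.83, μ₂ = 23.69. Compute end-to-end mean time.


Each node sees arrival rate λ = 20.85/hr (tandem ⇒ throughput preserved).
W₁ = 1/(μ₁−λ) = 1/(47.83−20.85) = 0.03706 hr
W₂ = 1/(μ₂−λ) = 1/(23.69−20.85) = 0.35211 hr
W_total = W₁ + W₂ = 0.03706 + 0.35211 = 0.38918 hr

Final: 0.38918 hr


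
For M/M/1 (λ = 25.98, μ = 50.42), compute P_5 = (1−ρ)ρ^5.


ρ = 25.98/50.42 = 0.5153
P_n = (1−ρ)·ρ^n = (1 − 0.5153)·0.5153^5 = 0.4847·0.036323 = 0.017607

Final: 0.017607


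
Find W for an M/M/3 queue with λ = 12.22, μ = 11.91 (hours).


a = 1.0260; ρ = 0.3420; P₀ = 0.353858
Lq = P₀·a^c·ρ/(c!(1−ρ)²) = 0.05032
Wq = Lq/λ = 0.05032/12.22 = 0.004118 hr
W = Wq + 1/μ = 0.004118 + 0.08396 = 0.08808 hr

Final: 0.08808 hr


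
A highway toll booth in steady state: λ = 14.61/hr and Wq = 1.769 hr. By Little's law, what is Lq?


Lq = λWq = 14.61·1.769 = 25.8451

Final: 25.8451


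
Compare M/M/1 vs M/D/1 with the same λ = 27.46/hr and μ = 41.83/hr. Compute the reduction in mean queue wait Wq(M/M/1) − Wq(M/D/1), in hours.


ρ = 27.46/41.83 = 0.6565
Wq(M/M/1) = ρ/(μ−λ) = 0.6565/14.37 = 0.04568 hr
Wq(M/D/1) = ρ/(2(μ−λ)) = 0.02284 hr
Savings = 0.04568 − 0.02284 = 0.02284 hr

Final: 0.02284 hr


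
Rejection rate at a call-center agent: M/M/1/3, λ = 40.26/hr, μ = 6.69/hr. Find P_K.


ρ = λ/μ = 40.26/6.69 = 6.0179
P_K = (1−ρ)ρ^K/(1−ρ^(K+1)) = (-5.0179·217.943017)/(1 − 1311.567393)
= -1093.624376/-1310.567393 = 0.834466

Final: 0.834466


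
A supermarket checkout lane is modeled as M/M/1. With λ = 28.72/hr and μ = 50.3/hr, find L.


ρ = λ/μ = 28.72/50.3 = 0.5710
L = ρ/(1−ρ) = 0.5710/(1 − 0.5710) = 0.5710/0.4290 = 1.3309

Final: 1.3309


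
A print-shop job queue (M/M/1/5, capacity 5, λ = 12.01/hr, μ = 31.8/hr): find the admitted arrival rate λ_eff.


ρ = 0.3777; P_K = (1−ρ)ρ^5/(1−ρ^6) = 0.004796
λ_eff = λ(1 − P_K) = 12.01·(1 − 0.004796) = 12.01·0.995204 = 11.9524 /hr

Final: 11.9524 /hr


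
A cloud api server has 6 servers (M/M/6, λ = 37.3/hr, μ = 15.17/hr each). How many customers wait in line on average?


a = λ/μ = 2.4588; ρ = a/6 = 0.4098
P₀ = 0.085099
Lq = P₀·a^c·ρ / (c!·(1−ρ)²) = 0.085099·220.97315·0.4098/(720·0.34834)
= 0.03073

Final: 0.03073


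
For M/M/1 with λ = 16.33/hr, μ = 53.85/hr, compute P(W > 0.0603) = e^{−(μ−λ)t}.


W ~ Exponential(μ−λ) for M/M/1.
μ − λ = 53.85 − 16.33 = 37.5200
P(W > t) = e^{−(μ−λ)t} = e^{−2.2625} = 0.104095

Final: 0.104095


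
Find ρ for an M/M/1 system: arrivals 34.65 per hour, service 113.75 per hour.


ρ = λ/μ = 34.65/113.75 = 0.3046

Final: 0.3046


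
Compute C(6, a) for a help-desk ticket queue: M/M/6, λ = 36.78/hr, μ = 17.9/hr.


a = λ/μ = 2.0547; ρ = a/6 = 0.3425
P₀ = 0.127902 (from M/M/c formula)
C(c,a) = [a^c/(c!(1−ρ))]·P₀ = [75.25791/(720·0.6575)]·0.127902
= 0.15896·0.127902 = 0.020332

Final: 0.020332


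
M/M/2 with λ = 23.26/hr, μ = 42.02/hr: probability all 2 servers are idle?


a = λ/μ = 23.26/42.02 = 0.5535; ρ = a/c = 0.2768
Σ_{k=0}^{1} a^k/k! (terms k=0..1) = 1.00000 + 0.55355 = 1.55355
Tail: a^2/(2!(1−ρ)) = 0.30641/(2·0.7232) = 0.21184
P₀ = 1/(1.55355 + 0.21184) = 1/1.76538 = 0.566449

Final: 0.566449


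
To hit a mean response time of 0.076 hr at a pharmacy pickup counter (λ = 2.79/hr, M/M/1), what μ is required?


W = 1/(μ−λ) ⇒ μ − λ = 1/W = 1/0.076 = 13.1579
μ = λ + 1/W = 2.79 + 13.1579 = 15.9479 per hr

Final: 15.9479 /hr


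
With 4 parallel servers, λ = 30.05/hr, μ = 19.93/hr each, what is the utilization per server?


ρ = λ/(cμ) = 30.05/(4·19.93) = 30.05/79.72 = 0.3769

Final: 0.3769


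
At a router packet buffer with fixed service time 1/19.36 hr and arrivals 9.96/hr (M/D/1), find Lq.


ρ = 9.96/19.36 = 0.5145
M/D/1: Lq = ρ²/(2(1−ρ)) = 0.2647/(2·0.4855) = 0.27256

Final: 0.27256


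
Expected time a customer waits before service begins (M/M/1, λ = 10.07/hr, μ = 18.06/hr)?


ρ = 10.07/18.06 = 0.5576
Wq = ρ/(μ−λ) = 0.5576/(18.06 − 10.07) = 0.5576/7.99 = 0.06979 hr

Final: 0.06979 hr


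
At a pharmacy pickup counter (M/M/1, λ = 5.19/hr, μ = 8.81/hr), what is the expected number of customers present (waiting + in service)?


ρ = λ/μ = 5.19/8.81 = 0.5891
L = ρ/(1−ρ) = 0.5891/(1 − 0.5891) = 0.5891/0.4109 = 1.4337

Final: 1.4337


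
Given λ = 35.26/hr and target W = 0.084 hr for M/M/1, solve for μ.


W = 1/(μ−λ) ⇒ μ − λ = 1/W = 1/0.084 = 11.9048
μ = λ + 1/W = 35.26 + 11.9048 = 47.1648 per hr

Final: 47.1648 /hr


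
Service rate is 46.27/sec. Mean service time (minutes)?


Mean service time = 1/μ = 1/46.27 second = 0.02161 second
In minutes: 0.02161 × 0.0166667 = 0.0003602 min

Final: 0.0003602 min


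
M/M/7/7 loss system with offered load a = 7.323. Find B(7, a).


B(c,a) = (a^c/c!) / Σ_{k=0}^{c} a^k/k!
a^7/7! = 224.074638
Σ terms (k=0..7): 1.00000 + 7.32300 + 26.81316 + 65.45093 + 119.82430 + 175.49467 + 214.19124 + 224.07464 = 834.171944
B = 224.074638/834.171944 = 0.268619

Final: 0.268619


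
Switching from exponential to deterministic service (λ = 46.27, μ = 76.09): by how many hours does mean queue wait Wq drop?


ρ = 46.27/76.09 = 0.6081
Wq(M/M/1) = ρ/(μ−λ) = 0.6081/29.82 = 0.02039 hr
Wq(M/D/1) = ρ/(2(μ−λ)) = 0.01020 hr
Savings = 0.02039 − 0.01020 = 0.01020 hr

Final: 0.01020 hr


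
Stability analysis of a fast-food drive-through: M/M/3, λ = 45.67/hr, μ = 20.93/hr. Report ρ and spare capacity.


Total capacity cμ = 3·20.93 = 62.79/hr
ρ = λ/(cμ) = 45.67/62.79 = 0.7273
Stable ⇔ ρ < 1: YES
Spare capacity = cμ − λ = 62.79 − 45.67 = 17.12/hr

Final: ρ = 0.7273; stable; margin = 17.12/hr


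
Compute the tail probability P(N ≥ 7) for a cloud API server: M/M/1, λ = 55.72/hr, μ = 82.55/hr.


ρ = 55.72/82.55 = 0.6750
P(N ≥ n) = ρ^n = 0.6750^7 = 0.063835

Final: 0.063835


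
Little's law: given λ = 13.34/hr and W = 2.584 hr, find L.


L = λW = 13.34·2.584 = 34.4706

Final: 34.4706


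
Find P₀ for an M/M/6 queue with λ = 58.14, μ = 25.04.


a = λ/μ = 58.14/25.04 = 2.3219; ρ = a/c = 0.3870
Σ_{k=0}^{5} a^k/k! (terms k=0..5) = 1.00000 + 2.32188 + 2.69557 + 2.08627 + 1.21102 + 0.56237 = 9.87712
Tail: a^6/(6!(1−ρ)) = 156.69106/(720·0.6130) = 0.35501
P₀ = 1/(9.87712 + 0.35501) = 1/10.23213 = 0.097731

Final: 0.097731


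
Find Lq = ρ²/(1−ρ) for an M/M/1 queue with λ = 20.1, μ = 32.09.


ρ = 20.1/32.09 = 0.6264
Lq = ρ²/(1−ρ) = 0.3923/0.3736 = 1.0500

Final: 1.0500


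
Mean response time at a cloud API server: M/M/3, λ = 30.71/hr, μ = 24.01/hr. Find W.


a = 1.2791; ρ = 0.4264; P₀ = 0.269907
Lq = P₀·a^c·ρ/(c!(1−ρ)²) = 0.12195
Wq = Lq/λ = 0.12195/30.71 = 0.003971 hr
W = Wq + 1/μ = 0.003971 + 0.04165 = 0.04562 hr

Final: 0.04562 hr


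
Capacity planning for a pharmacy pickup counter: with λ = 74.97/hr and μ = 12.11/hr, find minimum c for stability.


Stability requires cμ > λ ⇔ c > λ/μ.
λ/μ = 74.97/12.11 = 6.1908
Minimum integer c = ⌊6.1908⌋ + 1 = 7
Check: 7·12.11 = 84.77 > 74.97, while 6·12.11 = 72.66 ≤ 74.97

Final: 7 servers


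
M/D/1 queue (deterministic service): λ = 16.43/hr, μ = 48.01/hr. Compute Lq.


ρ = 16.43/48.01 = 0.3422
M/D/1: Lq = ρ²/(2(1−ρ)) = 0.1171/(2·0.6578) = 0.08902

Final: 0.08902


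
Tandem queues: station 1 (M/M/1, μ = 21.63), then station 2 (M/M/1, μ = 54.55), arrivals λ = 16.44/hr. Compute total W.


Each node sees arrival rate λ = 16.44/hr (tandem ⇒ throughput preserved).
W₁ = 1/(μ₁−λ) = 1/(21.63−16.44) = 0.19268 hr
W₂ = 1/(μ₂−λ) = 1/(54.55−16.44) = 0.02624 hr
W_total = W₁ + W₂ = 0.19268 + 0.02624 = 0.21892 hr

Final: 0.21892 hr


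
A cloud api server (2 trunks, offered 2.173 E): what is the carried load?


B(2,2.173) = 0.426632 (Erlang-B)
Carried load = a(1 − B) = 2.173·(1 − 0.426632) = 2.173·0.573368 = 1.2459 E

Final: 1.2459 Erlangs


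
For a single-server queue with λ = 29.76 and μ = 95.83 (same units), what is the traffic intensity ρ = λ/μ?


ρ = λ/μ = 29.76/95.83 = 0.3105

Final: 0.3105


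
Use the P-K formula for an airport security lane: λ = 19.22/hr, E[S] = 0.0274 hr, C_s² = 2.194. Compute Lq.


ρ = λ·E[S] = 19.22·0.0274 = 0.5266
Lq = ρ²(1+C_s²)/(2(1−ρ)) = 0.2773·(1+2.194)/(2·0.4734)
= 0.2773·3.1940/0.9467 = 0.93564

Final: 0.93564


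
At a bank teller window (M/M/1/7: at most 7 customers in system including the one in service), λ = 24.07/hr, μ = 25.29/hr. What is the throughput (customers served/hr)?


ρ = 0.9518; P_K = (1−ρ)ρ^7/(1−ρ^8) = 0.104465
λ_eff = λ(1 − P_K) = 24.07·(1 − 0.104465) = 24.07·0.895535 = 21.5555 /hr

Final: 21.5555 /hr


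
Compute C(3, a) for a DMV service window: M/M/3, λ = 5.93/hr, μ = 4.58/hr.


a = λ/μ = 1.2948; ρ = a/3 = 0.4316
P₀ = 0.265295 (from M/M/c formula)
C(c,a) = [a^c/(c!(1−ρ))]·P₀ = [2.17054/(6·0.5684)]·0.265295
= 0.63643·0.265295 = 0.168842

Final: 0.168842


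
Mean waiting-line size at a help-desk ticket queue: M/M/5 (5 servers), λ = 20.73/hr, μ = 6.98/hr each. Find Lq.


a = λ/μ = 2.9699; ρ = a/5 = 0.5940
P₀ = 0.048239
Lq = P₀·a^c·ρ / (c!·(1−ρ)²) = 0.048239·231.05714·0.5940/(120·0.16485)
= 0.33467

Final: 0.33467


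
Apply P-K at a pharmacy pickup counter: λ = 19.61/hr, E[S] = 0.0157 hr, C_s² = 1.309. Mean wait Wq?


ρ = λ·E[S] = 19.61·0.0157 = 0.3079
E[S²] = E[S]²(1+C_s²) = 0.0157²·(1+1.309) = 0.0005691
Wq = λ·E[S²]/(2(1−ρ)) = 19.61·0.0005691/(2·0.6921) = 0.008063 hr

Final: 0.008063 hr


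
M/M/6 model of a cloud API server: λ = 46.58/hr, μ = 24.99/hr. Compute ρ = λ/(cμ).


ρ = λ/(cμ) = 46.58/(6·24.99) = 46.58/149.94 = 0.3107

Final: 0.3107


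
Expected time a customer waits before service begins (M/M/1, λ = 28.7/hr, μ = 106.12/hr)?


ρ = 28.7/106.12 = 0.2704
Wq = ρ/(μ−λ) = 0.2704/(106.12 − 28.7) = 0.2704/77.42 = 0.003493 hr

Final: 0.003493 hr


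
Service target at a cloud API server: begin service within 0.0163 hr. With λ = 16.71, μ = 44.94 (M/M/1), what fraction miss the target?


ρ = 16.71/44.94 = 0.3718
P(Wq > t) = ρ·e^{−(μ−λ)t} = 0.3718·e^{−0.4601}
= 0.3718·0.631190 = 0.234695

Final: 0.234695


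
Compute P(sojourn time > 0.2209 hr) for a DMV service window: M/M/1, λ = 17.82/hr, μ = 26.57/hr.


W ~ Exponential(μ−λ) for M/M/1.
μ − λ = 26.57 − 17.82 = 8.7500
P(W > t) = e^{−(μ−λ)t} = e^{−1.9329} = 0.144731

Final: 0.144731


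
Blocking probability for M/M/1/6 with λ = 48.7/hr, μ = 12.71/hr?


ρ = λ/μ = 48.7/12.71 = 3.8316
P_K = (1−ρ)ρ^K/(1−ρ^(K+1)) = (-2.8316·3164.466219)/(1 − 12125.059393)
= -8960.593174/-12124.059393 = 0.739075

Final: 0.739075


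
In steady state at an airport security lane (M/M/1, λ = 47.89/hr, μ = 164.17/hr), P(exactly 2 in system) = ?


ρ = 47.89/164.17 = 0.2917
P_n = (1−ρ)·ρ^n = (1 − 0.2917)·0.2917^2 = 0.7083·0.085095 = 0.060272

Final: 0.060272


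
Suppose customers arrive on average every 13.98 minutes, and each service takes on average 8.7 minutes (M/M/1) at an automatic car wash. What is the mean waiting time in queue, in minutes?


λ = 60/13.98 = 4.2918 /hr
μ = 60/8.7 = 6.8966 /hr
ρ = λ/μ = 4.2918/6.8966 = 0.6223
Wq = ρ/(μ−λ) = 0.6223/(6.8966−4.2918) = 0.23892 hr
In minutes: 0.23892·60 = 14.335 min

Final: 14.335 min


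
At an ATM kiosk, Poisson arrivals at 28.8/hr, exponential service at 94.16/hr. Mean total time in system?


W = 1/(μ−λ) = 1/(94.16 − 28.8) = 1/65.36 = 0.01530 hr

Final: 0.01530 hr


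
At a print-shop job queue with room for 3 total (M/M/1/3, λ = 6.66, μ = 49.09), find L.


ρ = 6.66/49.09 = 0.1357
L = ρ[1 − (K+1)ρ^K + Kρ^(K+1)] / [(1−ρ)(1−ρ^(K+1))]
Numerator: 0.1357·(1 − 4·0.002497 + 3·0.0003388) = 0.134452
Denominator: (0.8643)·(0.999661) = 0.864038
L = 0.134452/0.864038 = 0.1556

Final: 0.1556


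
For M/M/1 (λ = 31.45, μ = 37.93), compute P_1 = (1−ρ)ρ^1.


ρ = 31.45/37.93 = 0.8292
P_n = (1−ρ)·ρ^n = (1 − 0.8292)·0.8292^1 = 0.1708·0.829159 = 0.141654

Final: 0.141654


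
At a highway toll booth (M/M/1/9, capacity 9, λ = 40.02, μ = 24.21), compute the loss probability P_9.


ρ = λ/μ = 40.02/24.21 = 1.6530
P_K = (1−ρ)ρ^K/(1−ρ^(K+1)) = (-0.6530·92.159615)/(1 − 152.343156)
= -60.183541/-151.343156 = 0.397663

Final: 0.397663


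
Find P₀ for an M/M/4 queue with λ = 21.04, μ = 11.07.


a = λ/μ = 21.04/11.07 = 1.9006; ρ = a/c = 0.4752
Σ_{k=0}^{3} a^k/k! (terms k=0..3) = 1.00000 + 1.90063 + 1.80620 + 1.14431 = 5.85114
Tail: a^4/(4!(1−ρ)) = 13.04946/(24·0.5248) = 1.03598
P₀ = 1/(5.85114 + 1.03598) = 1/6.88713 = 0.145198

Final: 0.145198


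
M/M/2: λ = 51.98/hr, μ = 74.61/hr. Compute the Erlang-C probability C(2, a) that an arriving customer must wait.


a = λ/μ = 0.6967; ρ = a/2 = 0.3483
P₀ = 0.483300 (from M/M/c formula)
C(c,a) = [a^c/(c!(1−ρ))]·P₀ = [0.48538/(2·0.6517)]·0.483300
= 0.37242·0.483300 = 0.179990

Final: 0.179990


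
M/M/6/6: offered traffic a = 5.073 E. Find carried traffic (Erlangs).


B(6,5.073) = 0.197329 (Erlang-B)
Carried load = a(1 − B) = 5.073·(1 − 0.197329) = 5.073·0.802671 = 4.0720 E

Final: 4.0720 Erlangs


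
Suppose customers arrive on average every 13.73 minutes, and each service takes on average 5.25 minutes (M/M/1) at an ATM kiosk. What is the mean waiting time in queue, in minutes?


λ = 60/13.73 = 4.3700 /hr
μ = 60/5.25 = 11.4286 /hr
ρ = λ/μ = 4.3700/11.4286 = 0.3824
Wq = ρ/(μ−λ) = 0.3824/(11.4286−4.3700) = 0.05417 hr
In minutes: 0.05417·60 = 3.250 min

Final: 3.250 min


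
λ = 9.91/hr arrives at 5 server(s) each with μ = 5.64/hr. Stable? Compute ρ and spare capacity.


Total capacity cμ = 5·5.64 = 28.20/hr
ρ = λ/(cμ) = 9.91/28.20 = 0.3514
Stable ⇔ ρ < 1: YES
Spare capacity = cμ − λ = 28.20 − 9.91 = 18.29/hr

Final: ρ = 0.3514; stable; margin = 18.29/hr


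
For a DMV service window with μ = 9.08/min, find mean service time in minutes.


Mean service time = 1/μ = 1/9.08 minute = 0.11013 minute
In minutes: 0.11013 × 1 = 0.1101 min

Final: 0.1101 min


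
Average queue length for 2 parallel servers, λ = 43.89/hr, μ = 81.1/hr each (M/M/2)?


a = λ/μ = 0.5412; ρ = a/2 = 0.2706
P₀ = 0.574070
Lq = P₀·a^c·ρ / (c!·(1−ρ)²) = 0.574070·0.29288·0.2706/(2·0.53204)
= 0.04276

Final: 0.04276


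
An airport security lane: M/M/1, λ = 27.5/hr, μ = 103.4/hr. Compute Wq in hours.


ρ = 27.5/103.4 = 0.2660
Wq = ρ/(μ−λ) = 0.2660/(103.4 − 27.5) = 0.2660/75.90 = 0.003504 hr

Final: 0.003504 hr


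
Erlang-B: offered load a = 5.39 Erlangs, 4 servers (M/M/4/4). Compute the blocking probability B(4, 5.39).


B(c,a) = (a^c/c!) / Σ_{k=0}^{c} a^k/k!
a^4/4! = 35.167688
Σ terms (k=0..4): 1.00000 + 5.39000 + 14.52605 + 26.09847 + 35.16769 = 82.182208
B = 35.167688/82.182208 = 0.427923

Final: 0.427923


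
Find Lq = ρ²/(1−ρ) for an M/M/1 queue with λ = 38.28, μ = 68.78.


ρ = 38.28/68.78 = 0.5566
Lq = ρ²/(1−ρ) = 0.3098/0.4434 = 0.6985

Final: 0.6985


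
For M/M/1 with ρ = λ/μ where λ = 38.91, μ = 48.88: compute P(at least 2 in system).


ρ = 38.91/48.88 = 0.7960
P(N ≥ n) = ρ^n = 0.7960^2 = 0.633666

Final: 0.633666


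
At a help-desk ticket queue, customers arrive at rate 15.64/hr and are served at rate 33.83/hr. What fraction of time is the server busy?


ρ = λ/μ = 15.64/33.83 = 0.4623

Final: 0.4623


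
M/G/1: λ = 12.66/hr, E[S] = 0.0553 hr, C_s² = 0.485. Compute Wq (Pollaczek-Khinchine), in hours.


ρ = λ·E[S] = 12.66·0.0553 = 0.7001
E[S²] = E[S]²(1+C_s²) = 0.0553²·(1+0.485) = 0.004541
Wq = λ·E[S²]/(2(1−ρ)) = 12.66·0.004541/(2·0.2999) = 0.09585 hr

Final: 0.09585 hr


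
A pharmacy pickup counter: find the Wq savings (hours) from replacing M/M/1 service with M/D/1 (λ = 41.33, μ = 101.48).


ρ = 41.33/101.48 = 0.4073
Wq(M/M/1) = ρ/(μ−λ) = 0.4073/60.15 = 0.006771 hr
Wq(M/D/1) = ρ/(2(μ−λ)) = 0.003385 hr
Savings = 0.006771 − 0.003385 = 0.003385 hr

Final: 0.003385 hr


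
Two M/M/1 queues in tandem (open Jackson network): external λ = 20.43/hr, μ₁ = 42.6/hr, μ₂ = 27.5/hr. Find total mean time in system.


Each node sees arrival rate λ = 20.43/hr (tandem ⇒ throughput preserved).
W₁ = 1/(μ₁−λ) = 1/(42.6−20.43) = 0.04511 hr
W₂ = 1/(μ₂−λ) = 1/(27.5−20.43) = 0.14144 hr
W_total = W₁ + W₂ = 0.04511 + 0.14144 = 0.18655 hr

Final: 0.18655 hr


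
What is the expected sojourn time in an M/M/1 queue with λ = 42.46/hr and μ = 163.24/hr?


W = 1/(μ−λ) = 1/(163.24 − 42.46) = 1/120.78 = 0.008280 hr

Final: 0.008280 hr


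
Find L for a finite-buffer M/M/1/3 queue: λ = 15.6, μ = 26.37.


ρ = 15.6/26.37 = 0.5916
L = ρ[1 − (K+1)ρ^K + Kρ^(K+1)] / [(1−ρ)(1−ρ^(K+1))]
Numerator: 0.5916·(1 − 4·0.207035 + 3·0.122478) = 0.319037
Denominator: (0.4084)·(0.877522) = 0.358396
L = 0.319037/0.358396 = 0.8902

Final: 0.8902


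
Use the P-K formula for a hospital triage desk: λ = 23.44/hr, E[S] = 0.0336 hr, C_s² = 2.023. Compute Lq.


ρ = λ·E[S] = 23.44·0.0336 = 0.7876
Lq = ρ²(1+C_s²)/(2(1−ρ)) = 0.6203·(1+2.023)/(2·0.2124)
= 0.6203·3.0230/0.4248 = 4.41382

Final: 4.41382


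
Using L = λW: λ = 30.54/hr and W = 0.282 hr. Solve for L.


L = λW = 30.54·0.282 = 8.6123

Final: 8.6123


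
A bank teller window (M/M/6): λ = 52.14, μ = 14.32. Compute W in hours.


a = 3.6411; ρ = 0.6068; P₀ = 0.024874
Lq = P₀·a^c·ρ/(c!(1−ρ)²) = 0.31603
Wq = Lq/λ = 0.31603/52.14 = 0.006061 hr
W = Wq + 1/μ = 0.006061 + 0.06983 = 0.07589 hr

Final: 0.07589 hr


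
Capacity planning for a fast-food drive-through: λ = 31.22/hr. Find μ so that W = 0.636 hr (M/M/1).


W = 1/(μ−λ) ⇒ μ − λ = 1/W = 1/0.636 = 1.5723
μ = λ + 1/W = 31.22 + 1.5723 = 32.7923 per hr

Final: 32.7923 /hr


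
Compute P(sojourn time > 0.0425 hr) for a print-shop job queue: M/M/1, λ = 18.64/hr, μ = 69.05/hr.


W ~ Exponential(μ−λ) for M/M/1.
μ − λ = 69.05 − 18.64 = 50.4100
P(W > t) = e^{−(μ−λ)t} = e^{−2.1424} = 0.117370

Final: 0.117370


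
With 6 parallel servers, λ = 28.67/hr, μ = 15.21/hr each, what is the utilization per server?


ρ = λ/(cμ) = 28.67/(6·15.21) = 28.67/91.26 = 0.3142

Final: 0.3142


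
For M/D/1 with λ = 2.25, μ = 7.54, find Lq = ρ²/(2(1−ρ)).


ρ = 2.25/7.54 = 0.2984
M/D/1: Lq = ρ²/(2(1−ρ)) = 0.08905/(2·0.7016) = 0.06346

Final: 0.06346


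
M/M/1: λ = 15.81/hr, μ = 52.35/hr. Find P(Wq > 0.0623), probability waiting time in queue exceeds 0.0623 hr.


ρ = 15.81/52.35 = 0.3020
P(Wq > t) = ρ·e^{−(μ−λ)t} = 0.3020·e^{−2.2764}
= 0.3020·0.102649 = 0.031001

Final: 0.031001


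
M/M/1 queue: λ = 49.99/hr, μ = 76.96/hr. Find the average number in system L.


ρ = λ/μ = 49.99/76.96 = 0.6496
L = ρ/(1−ρ) = 0.6496/(1 − 0.6496) = 0.6496/0.3504 = 1.8535

Final: 1.8535


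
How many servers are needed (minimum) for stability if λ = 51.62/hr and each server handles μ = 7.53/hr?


Stability requires cμ > λ ⇔ c > λ/μ.
λ/μ = 51.62/7.53 = 6.8552
Minimum integer c = ⌊6.8552⌋ + 1 = 7
Check: 7·7.53 = 52.71 > 51.62, while 6·7.53 = 45.18 ≤ 51.62

Final: 7 servers


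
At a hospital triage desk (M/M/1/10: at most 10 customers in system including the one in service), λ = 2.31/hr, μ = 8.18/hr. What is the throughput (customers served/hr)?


ρ = 0.2824; P_K = (1−ρ)ρ^10/(1−ρ^11) = 0.000002315
λ_eff = λ(1 − P_K) = 2.31·(1 − 0.000002315) = 2.31·0.999998 = 2.3100 /hr

Final: 2.3100 /hr


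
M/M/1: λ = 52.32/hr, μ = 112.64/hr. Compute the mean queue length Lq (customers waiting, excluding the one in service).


ρ = 52.32/112.64 = 0.4645
Lq = ρ²/(1−ρ) = 0.2157/0.5355 = 0.4029

Final: 0.4029


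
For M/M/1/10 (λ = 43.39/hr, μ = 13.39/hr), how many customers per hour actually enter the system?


ρ = 3.2405; P_K = (1−ρ)ρ^10/(1−ρ^11) = 0.691405
λ_eff = λ(1 − P_K) = 43.39·(1 − 0.691405) = 43.39·0.308595 = 13.3899 /hr

Final: 13.3899 /hr


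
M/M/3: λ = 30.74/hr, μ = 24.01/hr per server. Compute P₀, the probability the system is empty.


a = λ/μ = 30.74/24.01 = 1.2803; ρ = a/c = 0.4268
Σ_{k=0}^{2} a^k/k! (terms k=0..2) = 1.00000 + 1.28030 + 0.81958 = 3.09988
Tail: a^3/(3!(1−ρ)) = 2.09863/(6·0.5732) = 0.61017
P₀ = 1/(3.09988 + 0.61017) = 1/3.71006 = 0.269538

Final: 0.269538


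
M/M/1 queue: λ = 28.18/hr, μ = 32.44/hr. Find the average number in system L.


ρ = λ/μ = 28.18/32.44 = 0.8687
L = ρ/(1−ρ) = 0.8687/(1 − 0.8687) = 0.8687/0.1313 = 6.6150

Final: 6.6150


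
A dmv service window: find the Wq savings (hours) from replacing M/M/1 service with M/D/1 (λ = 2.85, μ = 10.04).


ρ = 2.85/10.04 = 0.2839
Wq(M/M/1) = ρ/(μ−λ) = 0.2839/7.19 = 0.03948 hr
Wq(M/D/1) = ρ/(2(μ−λ)) = 0.01974 hr
Savings = 0.03948 − 0.01974 = 0.01974 hr

Final: 0.01974 hr


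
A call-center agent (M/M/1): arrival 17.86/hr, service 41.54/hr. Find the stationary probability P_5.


ρ = 17.86/41.54 = 0.4299
P_n = (1−ρ)·ρ^n = (1 − 0.4299)·0.4299^5 = 0.5701·0.014692 = 0.008375

Final: 0.008375


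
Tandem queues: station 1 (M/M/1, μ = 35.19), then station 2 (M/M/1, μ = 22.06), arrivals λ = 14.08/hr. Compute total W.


Each node sees arrival rate λ = 14.08/hr (tandem ⇒ throughput preserved).
W₁ = 1/(μ₁−λ) = 1/(35.19−14.08) = 0.04737 hr
W₂ = 1/(μ₂−λ) = 1/(22.06−14.08) = 0.12531 hr
W_total = W₁ + W₂ = 0.04737 + 0.12531 = 0.17268 hr

Final: 0.17268 hr


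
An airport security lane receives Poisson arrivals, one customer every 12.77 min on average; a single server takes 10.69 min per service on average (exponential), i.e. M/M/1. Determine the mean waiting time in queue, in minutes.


λ = 60/12.77 = 4.6985 /hr
μ = 60/10.69 = 5.6127 /hr
ρ = λ/μ = 4.6985/5.6127 = 0.8371
Wq = ρ/(μ−λ) = 0.8371/(5.6127−4.6985) = 0.91567 hr
In minutes: 0.91567·60 = 54.940 min

Final: 54.940 min


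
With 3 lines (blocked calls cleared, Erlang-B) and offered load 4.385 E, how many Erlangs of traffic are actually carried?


B(3,4.385) = 0.483710 (Erlang-B)
Carried load = a(1 − B) = 4.385·(1 − 0.483710) = 4.385·0.516290 = 2.2639 E

Final: 2.2639 Erlangs


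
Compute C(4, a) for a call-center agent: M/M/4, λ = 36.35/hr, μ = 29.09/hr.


a = λ/μ = 1.2496; ρ = a/4 = 0.3124
P₀ = 0.285453 (from M/M/c formula)
C(c,a) = [a^c/(c!(1−ρ))]·P₀ = [2.43805/(24·0.6876)]·0.285453
= 0.14774·0.285453 = 0.042172

Final: 0.042172


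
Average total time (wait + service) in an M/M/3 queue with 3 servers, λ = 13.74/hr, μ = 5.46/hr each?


a = 2.5165; ρ = 0.8388; P₀ = 0.043174
Lq = P₀·a^c·ρ/(c!(1−ρ)²) = 3.70292
Wq = Lq/λ = 3.70292/13.74 = 0.26950 hr
W = Wq + 1/μ = 0.26950 + 0.18315 = 0.45265 hr

Final: 0.45265 hr


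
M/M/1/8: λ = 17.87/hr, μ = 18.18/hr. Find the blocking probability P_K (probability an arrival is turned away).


ρ = λ/μ = 17.87/18.18 = 0.9829
P_K = (1−ρ)ρ^K/(1−ρ^(K+1)) = (0.01705·0.871456)/(1 − 0.856596)
= 0.014860/0.143404 = 0.103622

Final: 0.103622


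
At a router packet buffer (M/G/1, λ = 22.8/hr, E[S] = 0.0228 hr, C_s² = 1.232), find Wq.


ρ = λ·E[S] = 22.8·0.0228 = 0.5198
E[S²] = E[S]²(1+C_s²) = 0.0228²·(1+1.232) = 0.001160
Wq = λ·E[S²]/(2(1−ρ)) = 22.8·0.001160/(2·0.4802) = 0.02755 hr

Final: 0.02755 hr


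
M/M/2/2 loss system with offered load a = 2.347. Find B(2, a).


B(c,a) = (a^c/c!) / Σ_{k=0}^{c} a^k/k!
a^2/2! = 2.754204
Σ terms (k=0..2): 1.00000 + 2.34700 + 2.75420 = 6.101204
B = 2.754204/6.101204 = 0.451420

Final: 0.451420


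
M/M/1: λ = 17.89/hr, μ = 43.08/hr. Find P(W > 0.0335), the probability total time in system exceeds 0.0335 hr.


W ~ Exponential(μ−λ) for M/M/1.
μ − λ = 43.08 − 17.89 = 25.1900
P(W > t) = e^{−(μ−λ)t} = e^{−0.8439} = 0.430045

Final: 0.430045


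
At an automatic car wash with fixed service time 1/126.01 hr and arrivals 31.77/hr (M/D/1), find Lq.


ρ = 31.77/126.01 = 0.2521
M/D/1: Lq = ρ²/(2(1−ρ)) = 0.06357/(2·0.7479) = 0.04250

Final: 0.04250


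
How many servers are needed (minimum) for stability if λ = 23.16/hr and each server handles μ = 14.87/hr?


Stability requires cμ > λ ⇔ c > λ/μ.
λ/μ = 23.16/14.87 = 1.5575
Minimum integer c = ⌊1.5575⌋ + 1 = 2
Check: 2·14.87 = 29.74 > 23.16, while 1·14.87 = 14.87 ≤ 23.16

Final: 2 servers


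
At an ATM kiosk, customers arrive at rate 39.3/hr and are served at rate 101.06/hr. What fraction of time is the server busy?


ρ = λ/μ = 39.3/101.06 = 0.3889

Final: 0.3889


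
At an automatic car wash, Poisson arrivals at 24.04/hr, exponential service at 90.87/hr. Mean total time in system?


W = 1/(μ−λ) = 1/(90.87 − 24.04) = 1/66.83 = 0.01496 hr

Final: 0.01496 hr


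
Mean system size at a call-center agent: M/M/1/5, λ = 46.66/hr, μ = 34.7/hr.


ρ = 46.66/34.7 = 1.3447
L = ρ[1 − (K+1)ρ^K + Kρ^(K+1)] / [(1−ρ)(1−ρ^(K+1))]
Numerator: 1.3447·(1 − 6·4.396188 + 5·5.911416) = 5.620650
Denominator: (-0.3447)·(-4.911416) = 1.692811
L = 5.620650/1.692811 = 3.3203

Final: 3.3203


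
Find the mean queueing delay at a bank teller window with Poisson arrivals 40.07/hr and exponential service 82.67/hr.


ρ = 40.07/82.67 = 0.4847
Wq = ρ/(μ−λ) = 0.4847/(82.67 − 40.07) = 0.4847/42.60 = 0.01138 hr

Final: 0.01138 hr


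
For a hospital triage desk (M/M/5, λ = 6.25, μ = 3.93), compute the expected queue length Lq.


a = λ/μ = 1.5903; ρ = a/5 = 0.3181
P₀ = 0.203413
Lq = P₀·a^c·ρ / (c!·(1−ρ)²) = 0.203413·10.17273·0.3181/(120·0.46503)
= 0.01179

Final: 0.01179


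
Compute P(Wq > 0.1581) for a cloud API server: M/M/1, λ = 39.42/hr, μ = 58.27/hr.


ρ = 39.42/58.27 = 0.6765
P(Wq > t) = ρ·e^{−(μ−λ)t} = 0.6765·e^{−2.9802}
= 0.6765·0.050783 = 0.034355

Final: 0.034355


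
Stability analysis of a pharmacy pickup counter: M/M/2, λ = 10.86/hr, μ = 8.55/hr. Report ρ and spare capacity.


Total capacity cμ = 2·8.55 = 17.10/hr
ρ = λ/(cμ) = 10.86/17.10 = 0.6351
Stable ⇔ ρ < 1: YES
Spare capacity = cμ − λ = 17.10 − 10.86 = 6.24/hr

Final: ρ = 0.6351; stable; margin = 6.24/hr


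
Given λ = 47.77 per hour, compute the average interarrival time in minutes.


Mean interarrival time = 1/λ = 1/47.77 hour = 0.02093 hour
In minutes: 0.02093 × 60 = 1.2560 min

Final: 1.2560 min


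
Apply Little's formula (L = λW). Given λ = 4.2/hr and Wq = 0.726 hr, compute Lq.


Lq = λWq = 4.2·0.726 = 3.0492

Final: 3.0492


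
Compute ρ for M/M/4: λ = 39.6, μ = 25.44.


ρ = λ/(cμ) = 39.6/(4·25.44) = 39.6/101.76 = 0.3892

Final: 0.3892


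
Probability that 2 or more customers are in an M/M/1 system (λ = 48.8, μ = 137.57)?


ρ = 48.8/137.57 = 0.3547
P(N ≥ n) = ρ^n = 0.3547^2 = 0.125832

Final: 0.125832


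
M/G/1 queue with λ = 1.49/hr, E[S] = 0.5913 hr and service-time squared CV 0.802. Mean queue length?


ρ = λ·E[S] = 1.49·0.5913 = 0.8810
Lq = ρ²(1+C_s²)/(2(1−ρ)) = 0.7762·(1+0.802)/(2·0.1190)
= 0.7762·1.8020/0.2379 = 5.87897

Final: 5.87897


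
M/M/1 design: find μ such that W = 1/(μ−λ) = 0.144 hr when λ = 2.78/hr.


W = 1/(μ−λ) ⇒ μ − λ = 1/W = 1/0.144 = 6.9444
μ = λ + 1/W = 2.78 + 6.9444 = 9.7244 per hr

Final: 9.7244 /hr


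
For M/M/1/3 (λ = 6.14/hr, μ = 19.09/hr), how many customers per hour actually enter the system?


ρ = 0.3216; P_K = (1−ρ)ρ^3/(1−ρ^4) = 0.022815
λ_eff = λ(1 − P_K) = 6.14·(1 − 0.022815) = 6.14·0.977185 = 5.9999 /hr

Final: 5.9999 /hr


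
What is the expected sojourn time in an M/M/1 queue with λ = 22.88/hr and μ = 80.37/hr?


W = 1/(μ−λ) = 1/(80.37 − 22.88) = 1/57.49 = 0.01739 hr

Final: 0.01739 hr


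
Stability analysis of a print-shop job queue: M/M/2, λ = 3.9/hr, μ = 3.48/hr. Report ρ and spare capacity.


Total capacity cμ = 2·3.48 = 6.96/hr
ρ = λ/(cμ) = 3.9/6.96 = 0.5603
Stable ⇔ ρ < 1: YES
Spare capacity = cμ − λ = 6.96 − 3.9 = 3.06/hr

Final: ρ = 0.5603; stable; margin = 3.06/hr


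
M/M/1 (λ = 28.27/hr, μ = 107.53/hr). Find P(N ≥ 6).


ρ = 28.27/107.53 = 0.2629
P(N ≥ n) = ρ^n = 0.2629^6 = 0.0003302

Final: 0.0003302


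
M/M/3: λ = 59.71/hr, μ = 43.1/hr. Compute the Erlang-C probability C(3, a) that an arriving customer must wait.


a = λ/μ = 1.3854; ρ = a/3 = 0.4618
P₀ = 0.239899 (from M/M/c formula)
C(c,a) = [a^c/(c!(1−ρ))]·P₀ = [2.65895/(6·0.5382)]·0.239899
= 0.82340·0.239899 = 0.197532

Final: 0.197532


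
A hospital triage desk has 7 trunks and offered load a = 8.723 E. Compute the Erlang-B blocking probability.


B(c,a) = (a^c/c!) / Σ_{k=0}^{c} a^k/k!
a^7/7! = 762.483712
Σ terms (k=0..7): 1.00000 + 8.72300 + 38.04536 + 110.62324 + 241.24163 + 420.87014 + 611.87504 + 762.48371 = 2194.862125
B = 762.483712/2194.862125 = 0.347395

Final: 0.347395
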